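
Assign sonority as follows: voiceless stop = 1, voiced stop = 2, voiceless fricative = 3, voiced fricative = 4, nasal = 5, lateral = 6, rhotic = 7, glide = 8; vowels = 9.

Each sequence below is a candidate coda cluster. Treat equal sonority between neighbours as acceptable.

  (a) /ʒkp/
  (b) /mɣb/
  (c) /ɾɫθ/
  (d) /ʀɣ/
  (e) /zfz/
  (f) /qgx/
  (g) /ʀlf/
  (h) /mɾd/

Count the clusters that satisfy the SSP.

(a) sonority 4-1-1: well-formed.
(b) sonority 5-4-2: well-formed.
(c) sonority 7-6-3: well-formed.
(d) sonority 7-4: well-formed.
(e) sonority 4-3-4: ill-formed.
(f) sonority 1-2-3: ill-formed.
(g) sonority 7-6-3: well-formed.
(h) sonority 5-7-2: ill-formed.

5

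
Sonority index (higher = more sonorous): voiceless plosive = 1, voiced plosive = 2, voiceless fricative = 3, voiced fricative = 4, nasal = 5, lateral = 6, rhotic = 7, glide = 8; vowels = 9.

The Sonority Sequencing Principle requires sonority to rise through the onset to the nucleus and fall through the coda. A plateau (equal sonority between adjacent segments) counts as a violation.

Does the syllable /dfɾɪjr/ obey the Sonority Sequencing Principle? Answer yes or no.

yes

Onset: /d/ is a voiced plosive (sonority 2), /f/ is a voiceless fricative (sonority 3), /ɾ/ is a rhotic (sonority 7); then the nucleus /ɪ/ (sonority 9).
Onset profile 2-3-7-9 — rises to the nucleus.
Coda: /j/ is a glide (sonority 8), /r/ is a rhotic (sonority 7).
Coda profile 9-8-7 — falls from the nucleus.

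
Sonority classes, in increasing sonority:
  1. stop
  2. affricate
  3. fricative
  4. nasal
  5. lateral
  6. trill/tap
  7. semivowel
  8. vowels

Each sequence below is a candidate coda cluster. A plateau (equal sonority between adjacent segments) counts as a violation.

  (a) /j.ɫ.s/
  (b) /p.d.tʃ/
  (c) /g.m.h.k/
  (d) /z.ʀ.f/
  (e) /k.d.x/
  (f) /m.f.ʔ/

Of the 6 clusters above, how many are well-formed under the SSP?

(a) sonority 7-5-3: well-formed.
(b) sonority 1-1-2: ill-formed.
(c) sonority 1-4-3-1: ill-formed.
(d) sonority 3-6-3: ill-formed.
(e) sonority 1-1-3: ill-formed.
(f) sonority 4-3-1: well-formed.

2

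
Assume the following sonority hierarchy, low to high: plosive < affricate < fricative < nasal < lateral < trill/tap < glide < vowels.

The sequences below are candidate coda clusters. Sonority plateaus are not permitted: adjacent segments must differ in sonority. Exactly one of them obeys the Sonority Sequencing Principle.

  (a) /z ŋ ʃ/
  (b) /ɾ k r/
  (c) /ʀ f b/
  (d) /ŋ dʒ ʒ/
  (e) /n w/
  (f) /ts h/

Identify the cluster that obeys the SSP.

c

(a) sonority 3-4-3: ill-formed.
(b) sonority 6-1-6: ill-formed.
(c) sonority 6-3-1: well-formed.
(d) sonority 4-2-3: ill-formed.
(e) sonority 4-7: ill-formed.
(f) sonority 2-3: ill-formed.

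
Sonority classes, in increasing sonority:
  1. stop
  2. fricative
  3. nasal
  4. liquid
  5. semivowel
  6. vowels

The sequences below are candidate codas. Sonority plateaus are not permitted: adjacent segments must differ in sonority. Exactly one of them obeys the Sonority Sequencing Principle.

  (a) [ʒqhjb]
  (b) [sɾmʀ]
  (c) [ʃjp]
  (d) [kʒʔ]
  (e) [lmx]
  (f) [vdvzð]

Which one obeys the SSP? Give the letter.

(a) 2-1-2-5-1 → violates
(b) 2-4-3-4 → violates
(c) 2-5-1 → violates
(d) 1-2-1 → violates
(e) 4-3-2 → obeys
(f) 2-1-2-2-2 → violates

e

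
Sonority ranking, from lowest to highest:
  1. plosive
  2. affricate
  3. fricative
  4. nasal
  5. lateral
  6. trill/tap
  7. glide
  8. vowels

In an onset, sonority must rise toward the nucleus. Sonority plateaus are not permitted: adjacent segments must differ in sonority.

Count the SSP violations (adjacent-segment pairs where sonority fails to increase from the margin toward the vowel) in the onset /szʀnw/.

2

/s/ is a fricative (sonority 3).
/z/ is a fricative (sonority 3).
/ʀ/ is a trill/tap (sonority 6).
/n/ is a nasal (sonority 4).
/w/ is a glide (sonority 7).
/s/→/z/: 3→3 (plateau) — violation.
/z/→/ʀ/: 3→6 (rises) — ok.
/ʀ/→/n/: 6→4 (does not rise) — violation.
/n/→/w/: 4→7 (rises) — ok.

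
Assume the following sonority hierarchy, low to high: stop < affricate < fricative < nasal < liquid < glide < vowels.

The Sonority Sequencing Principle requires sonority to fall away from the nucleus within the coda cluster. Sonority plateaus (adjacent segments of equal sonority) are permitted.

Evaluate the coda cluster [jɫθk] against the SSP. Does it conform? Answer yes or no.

yes

/j/ — glide, sonority 6.
/ɫ/ — liquid, sonority 5.
/θ/ — fricative, sonority 3.
/k/ — stop, sonority 1.
The profile 6-5-3-1 strictly falls, so the coda cluster satisfies the SSP.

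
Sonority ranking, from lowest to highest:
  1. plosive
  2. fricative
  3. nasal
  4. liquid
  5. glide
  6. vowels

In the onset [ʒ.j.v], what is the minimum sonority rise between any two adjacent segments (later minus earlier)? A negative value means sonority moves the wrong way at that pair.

-3

/ʒ/ is a fricative (sonority 2).
/j/ is a glide (sonority 5).
/v/ is a fricative (sonority 2).
/ʒ/→/j/: change +3.
/j/→/v/: change -3.
Minimum = -3.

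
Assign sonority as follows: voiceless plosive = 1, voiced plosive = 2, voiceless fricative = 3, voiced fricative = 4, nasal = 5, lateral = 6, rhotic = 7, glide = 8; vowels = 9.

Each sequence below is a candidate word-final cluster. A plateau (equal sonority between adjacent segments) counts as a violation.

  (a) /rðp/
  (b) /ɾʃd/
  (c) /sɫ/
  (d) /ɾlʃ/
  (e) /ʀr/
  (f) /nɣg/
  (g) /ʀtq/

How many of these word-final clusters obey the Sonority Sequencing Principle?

4

(a) sonority 7-4-1: well-formed.
(b) sonority 7-3-2: well-formed.
(c) sonority 3-6: ill-formed.
(d) sonority 7-6-3: well-formed.
(e) sonority 7-7: ill-formed.
(f) sonority 5-4-2: well-formed.
(g) sonority 7-1-1: ill-formed.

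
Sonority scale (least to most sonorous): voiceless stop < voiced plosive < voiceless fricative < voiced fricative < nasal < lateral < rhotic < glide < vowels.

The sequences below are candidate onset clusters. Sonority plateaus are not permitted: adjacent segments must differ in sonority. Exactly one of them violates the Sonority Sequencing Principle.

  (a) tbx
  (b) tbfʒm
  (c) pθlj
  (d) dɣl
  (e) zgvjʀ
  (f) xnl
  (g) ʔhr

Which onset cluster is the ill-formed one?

e

(a) tbx: profile 1-2-3 — obeys.
(b) tbfʒm: profile 1-2-3-4-5 — obeys.
(c) pθlj: profile 1-3-6-8 — obeys.
(d) dɣl: profile 2-4-6 — obeys.
(e) zgvjʀ: profile 4-2-4-8-7 — violates.
(f) xnl: profile 3-5-6 — obeys.
(g) ʔhr: profile 1-3-7 — obeys.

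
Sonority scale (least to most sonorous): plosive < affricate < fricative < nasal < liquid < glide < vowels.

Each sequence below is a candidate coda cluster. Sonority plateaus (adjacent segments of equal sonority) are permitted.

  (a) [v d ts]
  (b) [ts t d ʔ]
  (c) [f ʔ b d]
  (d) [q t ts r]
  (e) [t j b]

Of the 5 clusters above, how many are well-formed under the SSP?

2

(a) sonority 3-1-2: ill-formed.
(b) sonority 2-1-1-1: well-formed.
(c) sonority 3-1-1-1: well-formed.
(d) sonority 1-1-2-5: ill-formed.
(e) sonority 1-6-1: ill-formed.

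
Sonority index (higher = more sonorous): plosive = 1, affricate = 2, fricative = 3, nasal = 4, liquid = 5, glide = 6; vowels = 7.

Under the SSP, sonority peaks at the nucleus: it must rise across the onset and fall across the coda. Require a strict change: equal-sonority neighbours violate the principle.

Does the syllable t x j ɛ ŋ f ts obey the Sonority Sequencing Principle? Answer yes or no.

yes

Onset: /t/ is a plosive (sonority 1), /x/ is a fricative (sonority 3), /j/ is a glide (sonority 6); then the nucleus /ɛ/ (sonority 7).
Onset profile 1-3-6-7 — rises to the nucleus.
Coda: /ŋ/ is a nasal (sonority 4), /f/ is a fricative (sonority 3), /ts/ is an affricate (sonority 2).
Coda profile 7-4-3-2 — falls from the nucleus.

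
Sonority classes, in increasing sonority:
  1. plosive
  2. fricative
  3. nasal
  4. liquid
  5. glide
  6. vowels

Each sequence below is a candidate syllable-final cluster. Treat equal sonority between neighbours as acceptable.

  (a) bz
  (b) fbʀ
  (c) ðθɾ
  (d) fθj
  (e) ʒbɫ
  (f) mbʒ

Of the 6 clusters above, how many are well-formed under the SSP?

0

(a) 1-2 → violates
(b) 2-1-4 → violates
(c) 2-2-4 → violates
(d) 2-2-5 → violates
(e) 2-1-4 → violates
(f) 3-1-2 → violates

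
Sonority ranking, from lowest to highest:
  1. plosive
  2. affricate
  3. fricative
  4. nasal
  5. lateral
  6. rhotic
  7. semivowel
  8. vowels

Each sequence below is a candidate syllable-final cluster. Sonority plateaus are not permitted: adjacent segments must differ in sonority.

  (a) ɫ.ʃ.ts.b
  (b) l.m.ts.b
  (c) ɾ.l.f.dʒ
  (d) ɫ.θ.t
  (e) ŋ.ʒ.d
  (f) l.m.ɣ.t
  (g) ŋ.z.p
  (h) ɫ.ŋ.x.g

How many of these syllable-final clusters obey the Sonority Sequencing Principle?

(a) sonority 5-3-2-1: well-formed.
(b) sonority 5-4-2-1: well-formed.
(c) sonority 6-5-3-2: well-formed.
(d) sonority 5-3-1: well-formed.
(e) sonority 4-3-1: well-formed.
(f) sonority 5-4-3-1: well-formed.
(g) sonority 4-3-1: well-formed.
(h) sonority 5-4-3-1: well-formed.

8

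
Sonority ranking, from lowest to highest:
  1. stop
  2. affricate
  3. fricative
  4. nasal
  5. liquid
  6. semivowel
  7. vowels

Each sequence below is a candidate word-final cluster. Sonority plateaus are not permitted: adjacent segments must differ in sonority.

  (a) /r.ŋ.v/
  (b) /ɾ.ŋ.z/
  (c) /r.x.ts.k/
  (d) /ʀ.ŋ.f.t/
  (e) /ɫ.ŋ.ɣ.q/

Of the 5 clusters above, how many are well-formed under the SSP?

(a) /r.ŋ.v/: profile 5-4-3 — obeys.
(b) /ɾ.ŋ.z/: profile 5-4-3 — obeys.
(c) /r.x.ts.k/: profile 5-3-2-1 — obeys.
(d) /ʀ.ŋ.f.t/: profile 5-4-3-1 — obeys.
(e) /ɫ.ŋ.ɣ.q/: profile 5-4-3-1 — obeys.

5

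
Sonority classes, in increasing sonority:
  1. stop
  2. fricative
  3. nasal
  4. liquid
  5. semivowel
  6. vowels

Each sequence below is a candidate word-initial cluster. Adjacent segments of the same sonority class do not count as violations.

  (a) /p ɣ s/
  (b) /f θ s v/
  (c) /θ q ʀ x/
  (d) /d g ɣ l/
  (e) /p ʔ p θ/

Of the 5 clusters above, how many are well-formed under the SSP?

4

(a) sonority 1-2-2: well-formed.
(b) sonority 2-2-2-2: well-formed.
(c) sonority 2-1-4-2: ill-formed.
(d) sonority 1-1-2-4: well-formed.
(e) sonority 1-1-1-2: well-formed.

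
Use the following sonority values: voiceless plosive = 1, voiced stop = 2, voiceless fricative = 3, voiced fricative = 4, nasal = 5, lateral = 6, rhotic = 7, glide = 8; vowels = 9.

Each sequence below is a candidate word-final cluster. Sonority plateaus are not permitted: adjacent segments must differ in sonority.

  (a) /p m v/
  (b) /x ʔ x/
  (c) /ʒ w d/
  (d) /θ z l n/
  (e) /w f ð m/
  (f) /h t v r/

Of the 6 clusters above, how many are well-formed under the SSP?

0

(a) 1-5-4 → violates
(b) 3-1-3 → violates
(c) 4-8-2 → violates
(d) 3-4-6-5 → violates
(e) 8-3-4-5 → violates
(f) 3-1-4-7 → violates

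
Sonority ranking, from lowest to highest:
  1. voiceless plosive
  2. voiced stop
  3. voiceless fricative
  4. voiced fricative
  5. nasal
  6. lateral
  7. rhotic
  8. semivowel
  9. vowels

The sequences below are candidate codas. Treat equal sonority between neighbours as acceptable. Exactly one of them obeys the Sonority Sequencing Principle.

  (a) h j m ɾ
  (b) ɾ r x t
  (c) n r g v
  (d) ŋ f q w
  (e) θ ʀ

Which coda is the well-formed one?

b

(a) h j m ɾ: profile 3-8-5-7 — violates.
(b) ɾ r x t: profile 7-7-3-1 — obeys.
(c) n r g v: profile 5-7-2-4 — violates.
(d) ŋ f q w: profile 5-3-1-8 — violates.
(e) θ ʀ: profile 3-7 — violates.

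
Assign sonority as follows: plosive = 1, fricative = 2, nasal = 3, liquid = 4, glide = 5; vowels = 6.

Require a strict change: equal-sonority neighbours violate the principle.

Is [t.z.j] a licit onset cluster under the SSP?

/t/ — plosive, sonority 1.
/z/ — fricative, sonority 2.
/j/ — glide, sonority 5.
The profile 1-2-5 strictly rises, so the onset cluster satisfies the SSP.

yes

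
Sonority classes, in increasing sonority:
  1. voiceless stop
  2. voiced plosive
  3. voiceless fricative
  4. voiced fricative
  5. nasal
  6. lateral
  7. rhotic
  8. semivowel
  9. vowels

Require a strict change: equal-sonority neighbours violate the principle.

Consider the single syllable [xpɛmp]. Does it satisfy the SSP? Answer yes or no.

no

Onset: /x/ is a voiceless fricative (sonority 3), /p/ is a voiceless stop (sonority 1); then the nucleus /ɛ/ (sonority 9).
Onset profile 3-1-9 — does not strictly rise throughout.
Coda: /m/ is a nasal (sonority 5), /p/ is a voiceless stop (sonority 1).
Coda profile 9-5-1 — falls from the nucleus.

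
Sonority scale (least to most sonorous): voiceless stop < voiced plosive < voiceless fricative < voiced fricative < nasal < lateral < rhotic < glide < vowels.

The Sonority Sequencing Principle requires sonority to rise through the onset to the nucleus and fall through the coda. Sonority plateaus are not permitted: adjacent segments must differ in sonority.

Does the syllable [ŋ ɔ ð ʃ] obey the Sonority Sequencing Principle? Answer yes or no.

yes

Onset: /ŋ/ is a nasal (sonority 5); then the nucleus /ɔ/ (sonority 9).
Onset profile 5-9 — rises to the nucleus.
Coda: /ð/ is a voiced fricative (sonority 4), /ʃ/ is a voiceless fricative (sonority 3).
Coda profile 9-4-3 — falls from the nucleus.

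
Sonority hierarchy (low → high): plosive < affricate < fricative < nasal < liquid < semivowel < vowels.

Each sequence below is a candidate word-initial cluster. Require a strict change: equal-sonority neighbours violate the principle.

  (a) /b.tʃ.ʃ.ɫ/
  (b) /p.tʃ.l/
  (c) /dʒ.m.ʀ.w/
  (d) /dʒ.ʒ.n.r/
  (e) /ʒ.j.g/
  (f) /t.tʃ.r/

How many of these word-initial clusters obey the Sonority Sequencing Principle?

5

(a) /b.tʃ.ʃ.ɫ/: profile 1-2-3-5 — obeys.
(b) /p.tʃ.l/: profile 1-2-5 — obeys.
(c) /dʒ.m.ʀ.w/: profile 2-4-5-6 — obeys.
(d) /dʒ.ʒ.n.r/: profile 2-3-4-5 — obeys.
(e) /ʒ.j.g/: profile 3-6-1 — violates.
(f) /t.tʃ.r/: profile 1-2-5 — obeys.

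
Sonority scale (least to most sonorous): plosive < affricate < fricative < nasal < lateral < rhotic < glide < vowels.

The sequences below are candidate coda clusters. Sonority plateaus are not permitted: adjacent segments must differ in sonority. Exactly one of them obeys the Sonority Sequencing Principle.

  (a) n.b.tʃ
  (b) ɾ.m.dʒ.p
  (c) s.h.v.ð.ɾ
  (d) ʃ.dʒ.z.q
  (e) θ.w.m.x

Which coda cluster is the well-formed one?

b

(a) 4-1-2 → violates
(b) 6-4-2-1 → obeys
(c) 3-3-3-3-6 → violates
(d) 3-2-3-1 → violates
(e) 3-7-4-3 → violates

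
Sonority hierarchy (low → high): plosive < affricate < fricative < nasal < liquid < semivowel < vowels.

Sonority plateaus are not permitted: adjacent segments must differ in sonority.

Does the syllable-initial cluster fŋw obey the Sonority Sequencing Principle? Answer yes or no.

/f/ — fricative, sonority 3.
/ŋ/ — nasal, sonority 4.
/w/ — semivowel, sonority 6.
The profile 3-4-6 strictly rises, so the syllable-initial cluster satisfies the SSP.

yes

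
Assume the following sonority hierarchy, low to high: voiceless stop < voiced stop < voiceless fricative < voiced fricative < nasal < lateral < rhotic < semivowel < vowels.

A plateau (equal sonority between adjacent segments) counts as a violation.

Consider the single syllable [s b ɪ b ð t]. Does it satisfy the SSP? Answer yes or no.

Onset: /s/ is a voiceless fricative (sonority 3), /b/ is a voiced stop (sonority 2); then the nucleus /ɪ/ (sonority 9).
Onset profile 3-2-9 — does not strictly rise throughout.
Coda: /b/ is a voiced stop (sonority 2), /ð/ is a voiced fricative (sonority 4), /t/ is a voiceless stop (sonority 1).
Coda profile 9-2-4-1 — does not strictly fall throughout.

no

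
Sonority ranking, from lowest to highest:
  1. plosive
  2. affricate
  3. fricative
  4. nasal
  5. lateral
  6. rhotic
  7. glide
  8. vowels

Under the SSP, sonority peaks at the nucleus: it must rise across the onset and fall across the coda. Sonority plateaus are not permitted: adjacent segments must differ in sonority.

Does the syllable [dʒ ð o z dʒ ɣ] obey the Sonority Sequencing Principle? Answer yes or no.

Onset: /dʒ/ is an affricate (sonority 2), /ð/ is a fricative (sonority 3); then the nucleus /o/ (sonority 8).
Onset profile 2-3-8 — rises to the nucleus.
Coda: /z/ is a fricative (sonority 3), /dʒ/ is an affricate (sonority 2), /ɣ/ is a fricative (sonority 3).
Coda profile 8-3-2-3 — does not strictly fall throughout.

no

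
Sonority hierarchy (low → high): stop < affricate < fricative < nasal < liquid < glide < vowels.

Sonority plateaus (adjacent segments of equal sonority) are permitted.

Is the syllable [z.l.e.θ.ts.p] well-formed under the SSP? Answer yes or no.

yes

Onset: /z/ is a fricative (sonority 3), /l/ is a liquid (sonority 5); then the nucleus /e/ (sonority 7).
Onset profile 3-5-7 — rises to the nucleus.
Coda: /θ/ is a fricative (sonority 3), /ts/ is an affricate (sonority 2), /p/ is a stop (sonority 1).
Coda profile 7-3-2-1 — falls from the nucleus.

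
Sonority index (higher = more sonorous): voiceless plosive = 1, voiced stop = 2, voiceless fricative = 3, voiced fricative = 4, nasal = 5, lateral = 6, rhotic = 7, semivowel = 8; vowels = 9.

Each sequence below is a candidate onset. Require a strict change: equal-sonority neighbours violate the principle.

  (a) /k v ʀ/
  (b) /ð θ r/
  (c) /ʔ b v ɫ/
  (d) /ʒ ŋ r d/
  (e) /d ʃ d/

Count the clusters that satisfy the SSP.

(a) /k v ʀ/: profile 1-4-7 — obeys.
(b) /ð θ r/: profile 4-3-7 — violates.
(c) /ʔ b v ɫ/: profile 1-2-4-6 — obeys.
(d) /ʒ ŋ r d/: profile 4-5-7-2 — violates.
(e) /d ʃ d/: profile 2-3-2 — violates.

2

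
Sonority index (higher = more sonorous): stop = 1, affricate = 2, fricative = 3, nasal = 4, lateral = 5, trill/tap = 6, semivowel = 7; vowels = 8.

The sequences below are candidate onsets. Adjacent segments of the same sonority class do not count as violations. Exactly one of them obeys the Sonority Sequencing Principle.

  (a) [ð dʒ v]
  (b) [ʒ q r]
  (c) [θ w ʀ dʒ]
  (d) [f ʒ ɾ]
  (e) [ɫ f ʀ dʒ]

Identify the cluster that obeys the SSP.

(a) [ð dʒ v]: profile 3-2-3 — violates.
(b) [ʒ q r]: profile 3-1-6 — violates.
(c) [θ w ʀ dʒ]: profile 3-7-6-2 — violates.
(d) [f ʒ ɾ]: profile 3-3-6 — obeys.
(e) [ɫ f ʀ dʒ]: profile 5-3-6-2 — violates.

d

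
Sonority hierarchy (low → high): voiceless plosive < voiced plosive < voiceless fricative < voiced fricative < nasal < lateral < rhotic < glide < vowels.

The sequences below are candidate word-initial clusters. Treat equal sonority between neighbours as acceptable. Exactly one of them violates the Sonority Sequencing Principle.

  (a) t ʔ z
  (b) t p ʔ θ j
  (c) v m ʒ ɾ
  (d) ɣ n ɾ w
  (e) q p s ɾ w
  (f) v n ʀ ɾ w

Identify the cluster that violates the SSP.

c

(a) t ʔ z: profile 1-1-4 — obeys.
(b) t p ʔ θ j: profile 1-1-1-3-8 — obeys.
(c) v m ʒ ɾ: profile 4-5-4-7 — violates.
(d) ɣ n ɾ w: profile 4-5-7-8 — obeys.
(e) q p s ɾ w: profile 1-1-3-7-8 — obeys.
(f) v n ʀ ɾ w: profile 4-5-7-7-8 — obeys.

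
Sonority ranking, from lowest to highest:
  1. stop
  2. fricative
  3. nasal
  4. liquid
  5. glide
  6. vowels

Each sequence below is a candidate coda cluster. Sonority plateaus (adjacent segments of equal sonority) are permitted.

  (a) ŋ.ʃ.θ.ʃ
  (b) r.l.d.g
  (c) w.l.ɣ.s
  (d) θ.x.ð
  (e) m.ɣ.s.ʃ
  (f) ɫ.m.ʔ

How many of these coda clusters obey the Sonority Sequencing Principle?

6

(a) ŋ.ʃ.θ.ʃ: profile 3-2-2-2 — obeys.
(b) r.l.d.g: profile 4-4-1-1 — obeys.
(c) w.l.ɣ.s: profile 5-4-2-2 — obeys.
(d) θ.x.ð: profile 2-2-2 — obeys.
(e) m.ɣ.s.ʃ: profile 3-2-2-2 — obeys.
(f) ɫ.m.ʔ: profile 4-3-1 — obeys.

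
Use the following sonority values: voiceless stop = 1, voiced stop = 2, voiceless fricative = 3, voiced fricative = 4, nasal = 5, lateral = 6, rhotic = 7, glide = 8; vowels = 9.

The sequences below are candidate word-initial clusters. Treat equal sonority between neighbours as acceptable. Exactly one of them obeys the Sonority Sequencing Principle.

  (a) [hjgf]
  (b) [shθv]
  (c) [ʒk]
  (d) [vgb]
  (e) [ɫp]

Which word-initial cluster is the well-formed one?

b

(a) [hjgf]: profile 3-8-2-3 — violates.
(b) [shθv]: profile 3-3-3-4 — obeys.
(c) [ʒk]: profile 4-1 — violates.
(d) [vgb]: profile 4-2-2 — violates.
(e) [ɫp]: profile 6-1 — violates.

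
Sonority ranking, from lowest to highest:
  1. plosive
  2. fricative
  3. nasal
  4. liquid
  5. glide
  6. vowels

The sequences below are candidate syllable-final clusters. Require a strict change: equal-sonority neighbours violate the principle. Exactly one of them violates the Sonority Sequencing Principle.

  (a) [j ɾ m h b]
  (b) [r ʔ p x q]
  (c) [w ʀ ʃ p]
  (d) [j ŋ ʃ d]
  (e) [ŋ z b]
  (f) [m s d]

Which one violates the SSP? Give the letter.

(a) 5-4-3-2-1 → obeys
(b) 4-1-1-2-1 → violates
(c) 5-4-2-1 → obeys
(d) 5-3-2-1 → obeys
(e) 3-2-1 → obeys
(f) 3-2-1 → obeys

b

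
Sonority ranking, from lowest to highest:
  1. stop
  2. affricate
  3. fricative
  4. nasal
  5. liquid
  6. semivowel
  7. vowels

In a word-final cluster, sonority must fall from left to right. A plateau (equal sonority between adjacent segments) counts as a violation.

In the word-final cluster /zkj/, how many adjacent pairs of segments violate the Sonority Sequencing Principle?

/z/ — fricative, sonority 3.
/k/ — stop, sonority 1.
/j/ — semivowel, sonority 6.
/z/→/k/: 3→1 (falls) — ok.
/k/→/j/: 1→6 (does not fall) — violation.

1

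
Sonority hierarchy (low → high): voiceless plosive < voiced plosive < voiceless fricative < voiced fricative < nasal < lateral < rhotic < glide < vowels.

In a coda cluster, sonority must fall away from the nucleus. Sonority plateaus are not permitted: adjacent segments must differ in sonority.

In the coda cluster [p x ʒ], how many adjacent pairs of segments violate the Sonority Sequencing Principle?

/p/ — voiceless plosive, sonority 1.
/x/ — voiceless fricative, sonority 3.
/ʒ/ — voiced fricative, sonority 4.
/p/→/x/: 1→3 (does not fall) — violation.
/x/→/ʒ/: 3→4 (does not fall) — violation.

2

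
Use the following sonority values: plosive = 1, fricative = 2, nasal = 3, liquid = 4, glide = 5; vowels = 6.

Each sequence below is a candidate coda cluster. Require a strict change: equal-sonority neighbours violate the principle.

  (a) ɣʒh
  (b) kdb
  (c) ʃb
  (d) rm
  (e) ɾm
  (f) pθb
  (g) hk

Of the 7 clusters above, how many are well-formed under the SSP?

(a) sonority 2-2-2: ill-formed.
(b) sonority 1-1-1: ill-formed.
(c) sonority 2-1: well-formed.
(d) sonority 4-3: well-formed.
(e) sonority 4-3: well-formed.
(f) sonority 1-2-1: ill-formed.
(g) sonority 2-1: well-formed.

4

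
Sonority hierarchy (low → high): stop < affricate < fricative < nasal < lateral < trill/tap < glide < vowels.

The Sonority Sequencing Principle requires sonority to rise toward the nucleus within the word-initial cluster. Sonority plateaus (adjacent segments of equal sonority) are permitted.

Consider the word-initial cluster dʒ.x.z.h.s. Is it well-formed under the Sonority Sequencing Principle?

/dʒ/ — affricate, sonority 2.
/x/ — fricative, sonority 3.
/z/ — fricative, sonority 3.
/h/ — fricative, sonority 3.
/s/ — fricative, sonority 3.
The profile 2-3-3-3-3 is non-decreasing (plateaus allowed), so the word-initial cluster satisfies the SSP.

yes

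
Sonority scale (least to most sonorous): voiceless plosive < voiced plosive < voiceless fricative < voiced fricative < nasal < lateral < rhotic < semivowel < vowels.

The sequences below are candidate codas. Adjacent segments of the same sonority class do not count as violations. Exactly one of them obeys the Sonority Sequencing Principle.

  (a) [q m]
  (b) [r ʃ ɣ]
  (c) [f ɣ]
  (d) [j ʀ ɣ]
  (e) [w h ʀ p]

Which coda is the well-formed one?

d

(a) [q m]: profile 1-5 — violates.
(b) [r ʃ ɣ]: profile 7-3-4 — violates.
(c) [f ɣ]: profile 3-4 — violates.
(d) [j ʀ ɣ]: profile 8-7-4 — obeys.
(e) [w h ʀ p]: profile 8-3-7-1 — violates.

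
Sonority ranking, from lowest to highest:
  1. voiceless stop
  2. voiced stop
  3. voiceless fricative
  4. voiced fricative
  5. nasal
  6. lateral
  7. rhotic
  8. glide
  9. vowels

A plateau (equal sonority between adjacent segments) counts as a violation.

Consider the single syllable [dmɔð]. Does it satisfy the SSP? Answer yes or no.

yes

Onset: /d/ is a voiced stop (sonority 2), /m/ is a nasal (sonority 5); then the nucleus /ɔ/ (sonority 9).
Onset profile 2-5-9 — rises to the nucleus.
Coda: /ð/ is a voiced fricative (sonority 4).
Coda profile 9-4 — falls from the nucleus.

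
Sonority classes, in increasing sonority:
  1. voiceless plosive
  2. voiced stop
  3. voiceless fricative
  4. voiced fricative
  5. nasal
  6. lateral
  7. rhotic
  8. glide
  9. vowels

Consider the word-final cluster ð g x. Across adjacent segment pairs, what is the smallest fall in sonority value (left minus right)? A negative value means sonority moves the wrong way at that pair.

-1

/ð/ is a voiced fricative (sonority 4).
/g/ is a voiced stop (sonority 2).
/x/ is a voiceless fricative (sonority 3).
/ð/→/g/: change +2.
/g/→/x/: change -1.
Minimum = -1.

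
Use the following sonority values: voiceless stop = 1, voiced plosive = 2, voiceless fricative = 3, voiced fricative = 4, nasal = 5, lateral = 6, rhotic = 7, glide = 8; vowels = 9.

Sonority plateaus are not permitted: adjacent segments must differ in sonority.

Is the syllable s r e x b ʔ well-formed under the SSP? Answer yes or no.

yes

Onset: /s/ is a voiceless fricative (sonority 3), /r/ is a rhotic (sonority 7); then the nucleus /e/ (sonority 9).
Onset profile 3-7-9 — rises to the nucleus.
Coda: /x/ is a voiceless fricative (sonority 3), /b/ is a voiced plosive (sonority 2), /ʔ/ is a voiceless stop (sonority 1).
Coda profile 9-3-2-1 — falls from the nucleus.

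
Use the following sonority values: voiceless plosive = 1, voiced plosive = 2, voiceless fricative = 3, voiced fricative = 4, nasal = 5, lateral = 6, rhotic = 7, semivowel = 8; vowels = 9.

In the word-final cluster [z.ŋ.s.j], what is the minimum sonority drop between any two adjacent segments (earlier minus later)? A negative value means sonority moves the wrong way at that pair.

/z/ — voiced fricative, sonority 4.
/ŋ/ — nasal, sonority 5.
/s/ — voiceless fricative, sonority 3.
/j/ — semivowel, sonority 8.
/z/→/ŋ/: change -1.
/ŋ/→/s/: change +2.
/s/→/j/: change -5.
Minimum = -5.

-5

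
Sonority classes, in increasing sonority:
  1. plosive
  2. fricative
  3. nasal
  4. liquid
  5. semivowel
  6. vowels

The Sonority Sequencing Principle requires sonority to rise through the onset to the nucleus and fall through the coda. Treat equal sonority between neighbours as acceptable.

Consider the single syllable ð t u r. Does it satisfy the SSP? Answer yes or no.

no

Onset: /ð/ is a fricative (sonority 2), /t/ is a plosive (sonority 1); then the nucleus /u/ (sonority 6).
Onset profile 2-1-6 — does not rise throughout.
Coda: /r/ is a liquid (sonority 4).
Coda profile 6-4 — falls from the nucleus.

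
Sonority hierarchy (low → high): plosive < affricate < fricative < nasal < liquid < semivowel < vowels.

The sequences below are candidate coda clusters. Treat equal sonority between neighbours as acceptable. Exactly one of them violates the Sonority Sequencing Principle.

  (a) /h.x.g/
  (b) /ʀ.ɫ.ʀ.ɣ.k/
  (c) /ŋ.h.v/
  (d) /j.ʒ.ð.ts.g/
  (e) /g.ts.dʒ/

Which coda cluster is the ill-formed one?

e

(a) 3-3-1 → obeys
(b) 5-5-5-3-1 → obeys
(c) 4-3-3 → obeys
(d) 6-3-3-2-1 → obeys
(e) 1-2-2 → violates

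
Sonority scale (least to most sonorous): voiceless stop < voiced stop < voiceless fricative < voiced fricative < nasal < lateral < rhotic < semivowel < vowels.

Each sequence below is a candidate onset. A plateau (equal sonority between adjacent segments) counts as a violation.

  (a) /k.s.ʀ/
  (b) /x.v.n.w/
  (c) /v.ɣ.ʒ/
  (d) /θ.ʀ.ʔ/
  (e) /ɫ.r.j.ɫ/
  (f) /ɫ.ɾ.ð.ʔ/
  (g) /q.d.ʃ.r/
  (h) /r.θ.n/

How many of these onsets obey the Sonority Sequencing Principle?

3

(a) 1-3-7 → obeys
(b) 3-4-5-8 → obeys
(c) 4-4-4 → violates
(d) 3-7-1 → violates
(e) 6-7-8-6 → violates
(f) 6-7-4-1 → violates
(g) 1-2-3-7 → obeys
(h) 7-3-5 → violates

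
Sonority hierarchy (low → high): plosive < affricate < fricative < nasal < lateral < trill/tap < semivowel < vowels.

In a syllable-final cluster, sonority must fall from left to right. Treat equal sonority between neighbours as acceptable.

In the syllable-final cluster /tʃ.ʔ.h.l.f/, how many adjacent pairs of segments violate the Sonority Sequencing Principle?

2

/tʃ/: affricate = 2.
/ʔ/: plosive = 1.
/h/: fricative = 3.
/l/: lateral = 5.
/f/: fricative = 3.
/tʃ/→/ʔ/: 2→1 (falls) — ok.
/ʔ/→/h/: 1→3 (does not fall) — violation.
/h/→/l/: 3→5 (does not fall) — violation.
/l/→/f/: 5→3 (falls) — ok.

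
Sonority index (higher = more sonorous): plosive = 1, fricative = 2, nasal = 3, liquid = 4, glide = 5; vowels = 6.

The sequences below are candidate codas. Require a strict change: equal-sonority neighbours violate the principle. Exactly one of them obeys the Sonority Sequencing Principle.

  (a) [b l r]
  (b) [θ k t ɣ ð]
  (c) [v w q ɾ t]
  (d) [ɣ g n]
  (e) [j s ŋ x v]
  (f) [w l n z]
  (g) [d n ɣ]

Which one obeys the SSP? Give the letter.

f

(a) [b l r]: profile 1-4-4 — violates.
(b) [θ k t ɣ ð]: profile 2-1-1-2-2 — violates.
(c) [v w q ɾ t]: profile 2-5-1-4-1 — violates.
(d) [ɣ g n]: profile 2-1-3 — violates.
(e) [j s ŋ x v]: profile 5-2-3-2-2 — violates.
(f) [w l n z]: profile 5-4-3-2 — obeys.
(g) [d n ɣ]: profile 1-3-2 — violates.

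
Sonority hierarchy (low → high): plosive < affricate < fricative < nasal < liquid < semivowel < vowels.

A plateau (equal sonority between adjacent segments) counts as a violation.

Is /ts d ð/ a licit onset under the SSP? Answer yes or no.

no

/ts/ is an affricate (sonority 2).
/d/ is a plosive (sonority 1).
/ð/ is a fricative (sonority 3).
The profile is 2-1-3. Between /ts/ (2) and /d/ (1) sonority does not rise, so the cluster violates the SSP.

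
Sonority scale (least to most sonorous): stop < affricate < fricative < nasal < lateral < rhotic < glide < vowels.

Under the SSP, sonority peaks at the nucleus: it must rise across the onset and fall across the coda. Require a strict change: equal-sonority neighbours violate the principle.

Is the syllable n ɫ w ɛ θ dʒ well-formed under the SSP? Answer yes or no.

Onset: /n/ is a nasal (sonority 4), /ɫ/ is a lateral (sonority 5), /w/ is a glide (sonority 7); then the nucleus /ɛ/ (sonority 8).
Onset profile 4-5-7-8 — rises to the nucleus.
Coda: /θ/ is a fricative (sonority 3), /dʒ/ is an affricate (sonority 2).
Coda profile 8-3-2 — falls from the nucleus.

yes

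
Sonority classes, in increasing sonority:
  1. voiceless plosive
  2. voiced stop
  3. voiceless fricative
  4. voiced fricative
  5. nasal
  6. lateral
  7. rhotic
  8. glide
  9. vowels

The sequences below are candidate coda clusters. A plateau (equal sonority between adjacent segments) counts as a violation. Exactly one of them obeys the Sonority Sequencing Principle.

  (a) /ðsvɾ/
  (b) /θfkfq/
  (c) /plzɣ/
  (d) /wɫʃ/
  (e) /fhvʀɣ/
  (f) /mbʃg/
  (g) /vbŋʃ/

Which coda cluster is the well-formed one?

d

(a) sonority 4-3-4-7: ill-formed.
(b) sonority 3-3-1-3-1: ill-formed.
(c) sonority 1-6-4-4: ill-formed.
(d) sonority 8-6-3: well-formed.
(e) sonority 3-3-4-7-4: ill-formed.
(f) sonority 5-2-3-2: ill-formed.
(g) sonority 4-2-5-3: ill-formed.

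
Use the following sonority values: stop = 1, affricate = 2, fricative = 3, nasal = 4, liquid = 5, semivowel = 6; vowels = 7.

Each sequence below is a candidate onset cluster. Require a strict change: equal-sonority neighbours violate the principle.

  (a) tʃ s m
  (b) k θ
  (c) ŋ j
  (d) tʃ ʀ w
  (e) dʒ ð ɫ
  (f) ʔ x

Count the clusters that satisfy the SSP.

(a) 2-3-4 → obeys
(b) 1-3 → obeys
(c) 4-6 → obeys
(d) 2-5-6 → obeys
(e) 2-3-5 → obeys
(f) 1-3 → obeys

6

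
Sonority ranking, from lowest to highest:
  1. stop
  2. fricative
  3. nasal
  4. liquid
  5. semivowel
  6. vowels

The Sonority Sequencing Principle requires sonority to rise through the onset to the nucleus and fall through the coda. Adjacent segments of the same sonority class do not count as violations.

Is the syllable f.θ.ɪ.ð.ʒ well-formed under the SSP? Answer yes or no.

Onset: /f/ is a fricative (sonority 2), /θ/ is a fricative (sonority 2); then the nucleus /ɪ/ (sonority 6).
Onset profile 2-2-6 — rises to the nucleus.
Coda: /ð/ is a fricative (sonority 2), /ʒ/ is a fricative (sonority 2).
Coda profile 6-2-2 — falls from the nucleus.

yes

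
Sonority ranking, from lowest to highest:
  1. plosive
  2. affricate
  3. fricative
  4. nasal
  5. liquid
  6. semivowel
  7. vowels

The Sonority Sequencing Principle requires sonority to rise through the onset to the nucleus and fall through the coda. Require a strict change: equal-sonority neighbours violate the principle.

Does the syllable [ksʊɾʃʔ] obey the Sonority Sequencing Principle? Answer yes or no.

yes

Onset: /k/ is a plosive (sonority 1), /s/ is a fricative (sonority 3); then the nucleus /ʊ/ (sonority 7).
Onset profile 1-3-7 — rises to the nucleus.
Coda: /ɾ/ is a liquid (sonority 5), /ʃ/ is a fricative (sonority 3), /ʔ/ is a plosive (sonority 1).
Coda profile 7-5-3-1 — falls from the nucleus.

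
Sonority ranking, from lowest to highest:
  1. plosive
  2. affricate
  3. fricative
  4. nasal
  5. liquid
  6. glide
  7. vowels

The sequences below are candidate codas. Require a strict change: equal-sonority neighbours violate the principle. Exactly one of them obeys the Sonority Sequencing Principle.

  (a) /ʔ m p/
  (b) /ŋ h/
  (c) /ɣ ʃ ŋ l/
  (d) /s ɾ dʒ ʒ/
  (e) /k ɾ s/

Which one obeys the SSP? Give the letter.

b

(a) 1-4-1 → violates
(b) 4-3 → obeys
(c) 3-3-4-5 → violates
(d) 3-5-2-3 → violates
(e) 1-5-3 → violates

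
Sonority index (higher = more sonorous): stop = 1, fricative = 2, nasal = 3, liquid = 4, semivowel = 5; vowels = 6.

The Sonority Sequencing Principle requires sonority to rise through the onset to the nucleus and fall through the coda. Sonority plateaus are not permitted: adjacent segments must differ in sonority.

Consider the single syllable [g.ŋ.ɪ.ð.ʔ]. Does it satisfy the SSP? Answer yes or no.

yes

Onset: /g/ is a stop (sonority 1), /ŋ/ is a nasal (sonority 3); then the nucleus /ɪ/ (sonority 6).
Onset profile 1-3-6 — rises to the nucleus.
Coda: /ð/ is a fricative (sonority 2), /ʔ/ is a stop (sonority 1).
Coda profile 6-2-1 — falls from the nucleus.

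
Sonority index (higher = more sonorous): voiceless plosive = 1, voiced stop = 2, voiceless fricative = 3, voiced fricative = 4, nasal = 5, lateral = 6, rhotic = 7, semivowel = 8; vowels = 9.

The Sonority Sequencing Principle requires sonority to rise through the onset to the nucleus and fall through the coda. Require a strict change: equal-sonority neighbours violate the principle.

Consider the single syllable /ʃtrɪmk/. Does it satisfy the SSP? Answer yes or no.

no

Onset: /ʃ/ is a voiceless fricative (sonority 3), /t/ is a voiceless plosive (sonority 1), /r/ is a rhotic (sonority 7); then the nucleus /ɪ/ (sonority 9).
Onset profile 3-1-7-9 — does not strictly rise throughout.
Coda: /m/ is a nasal (sonority 5), /k/ is a voiceless plosive (sonority 1).
Coda profile 9-5-1 — falls from the nucleus.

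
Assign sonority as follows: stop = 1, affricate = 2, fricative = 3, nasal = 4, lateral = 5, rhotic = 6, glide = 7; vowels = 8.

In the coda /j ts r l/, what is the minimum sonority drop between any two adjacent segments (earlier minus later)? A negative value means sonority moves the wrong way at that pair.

/j/ is a glide (sonority 7).
/ts/ is an affricate (sonority 2).
/r/ is a rhotic (sonority 6).
/l/ is a lateral (sonority 5).
/j/→/ts/: change +5.
/ts/→/r/: change -4.
/r/→/l/: change +1.
Minimum = -4.

-4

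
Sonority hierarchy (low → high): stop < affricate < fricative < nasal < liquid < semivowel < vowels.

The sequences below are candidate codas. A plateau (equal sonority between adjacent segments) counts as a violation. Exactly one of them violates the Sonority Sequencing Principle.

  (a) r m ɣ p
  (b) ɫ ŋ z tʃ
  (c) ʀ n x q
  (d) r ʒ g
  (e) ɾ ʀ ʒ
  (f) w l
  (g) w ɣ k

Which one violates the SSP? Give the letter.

(a) sonority 5-4-3-1: well-formed.
(b) sonority 5-4-3-2: well-formed.
(c) sonority 5-4-3-1: well-formed.
(d) sonority 5-3-1: well-formed.
(e) sonority 5-5-3: ill-formed.
(f) sonority 6-5: well-formed.
(g) sonority 6-3-1: well-formed.

e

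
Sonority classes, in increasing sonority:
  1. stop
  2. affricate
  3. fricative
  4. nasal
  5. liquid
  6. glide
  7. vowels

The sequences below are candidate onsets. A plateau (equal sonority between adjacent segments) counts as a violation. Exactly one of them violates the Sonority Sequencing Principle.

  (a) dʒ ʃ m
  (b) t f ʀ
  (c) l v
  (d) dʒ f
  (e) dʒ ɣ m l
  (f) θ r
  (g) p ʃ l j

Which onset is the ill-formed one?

(a) 2-3-4 → obeys
(b) 1-3-5 → obeys
(c) 5-3 → violates
(d) 2-3 → obeys
(e) 2-3-4-5 → obeys
(f) 3-5 → obeys
(g) 1-3-5-6 → obeys

c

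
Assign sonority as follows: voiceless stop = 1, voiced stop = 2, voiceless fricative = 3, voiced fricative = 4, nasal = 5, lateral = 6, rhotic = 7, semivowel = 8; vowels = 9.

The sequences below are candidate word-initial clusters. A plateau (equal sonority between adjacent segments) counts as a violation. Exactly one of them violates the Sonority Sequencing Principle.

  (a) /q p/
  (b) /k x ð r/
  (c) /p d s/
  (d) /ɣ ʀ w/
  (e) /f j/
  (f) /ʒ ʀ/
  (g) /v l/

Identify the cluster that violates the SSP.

a

(a) 1-1 → violates
(b) 1-3-4-7 → obeys
(c) 1-2-3 → obeys
(d) 4-7-8 → obeys
(e) 3-8 → obeys
(f) 4-7 → obeys
(g) 4-6 → obeys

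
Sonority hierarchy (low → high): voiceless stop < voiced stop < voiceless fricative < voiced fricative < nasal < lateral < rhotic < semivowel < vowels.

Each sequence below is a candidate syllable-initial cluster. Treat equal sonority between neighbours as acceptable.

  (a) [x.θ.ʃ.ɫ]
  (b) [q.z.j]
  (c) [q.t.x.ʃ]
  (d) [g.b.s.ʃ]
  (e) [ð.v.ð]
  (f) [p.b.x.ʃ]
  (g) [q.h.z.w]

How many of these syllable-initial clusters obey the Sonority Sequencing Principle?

7

(a) [x.θ.ʃ.ɫ]: profile 3-3-3-6 — obeys.
(b) [q.z.j]: profile 1-4-8 — obeys.
(c) [q.t.x.ʃ]: profile 1-1-3-3 — obeys.
(d) [g.b.s.ʃ]: profile 2-2-3-3 — obeys.
(e) [ð.v.ð]: profile 4-4-4 — obeys.
(f) [p.b.x.ʃ]: profile 1-2-3-3 — obeys.
(g) [q.h.z.w]: profile 1-3-4-8 — obeys.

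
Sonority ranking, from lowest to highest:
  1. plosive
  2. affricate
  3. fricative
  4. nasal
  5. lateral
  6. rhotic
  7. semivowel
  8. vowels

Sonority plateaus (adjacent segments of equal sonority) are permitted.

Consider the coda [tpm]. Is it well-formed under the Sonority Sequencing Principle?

no

/t/: plosive = 1.
/p/: plosive = 1.
/m/: nasal = 4.
The profile is 1-1-4. Between /p/ (1) and /m/ (4) sonority does not fall, so the cluster violates the SSP.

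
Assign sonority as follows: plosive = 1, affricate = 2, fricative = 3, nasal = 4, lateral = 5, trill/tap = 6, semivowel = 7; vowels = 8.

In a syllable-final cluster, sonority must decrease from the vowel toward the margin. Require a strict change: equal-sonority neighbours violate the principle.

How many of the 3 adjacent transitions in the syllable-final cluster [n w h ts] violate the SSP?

/n/ is a nasal (sonority 4).
/w/ is a semivowel (sonority 7).
/h/ is a fricative (sonority 3).
/ts/ is an affricate (sonority 2).
/n/→/w/: 4→7 (does not fall) — violation.
/w/→/h/: 7→3 (falls) — ok.
/h/→/ts/: 3→2 (falls) — ok.

1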